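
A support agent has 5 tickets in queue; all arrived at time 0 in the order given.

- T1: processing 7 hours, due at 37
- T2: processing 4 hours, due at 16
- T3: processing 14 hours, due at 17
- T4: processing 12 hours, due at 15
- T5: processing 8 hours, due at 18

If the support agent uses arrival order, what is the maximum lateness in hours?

FIFO (arrival order): T1 T2 T3 T4 T5.
T1: 0→7, due 37, lateness -30
T2: 7→11, due 16, lateness -5
T3: 11→25, due 17, lateness 8
T4: 25→37, due 15, lateness 22
T5: 37→45, due 18, lateness 27
Maximum = 27.

27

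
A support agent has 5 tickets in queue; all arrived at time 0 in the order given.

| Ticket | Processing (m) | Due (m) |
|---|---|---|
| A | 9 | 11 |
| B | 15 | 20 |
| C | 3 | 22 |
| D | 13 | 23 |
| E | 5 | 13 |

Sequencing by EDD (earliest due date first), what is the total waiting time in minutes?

EDD (increasing due date): A E B C D.
A: waits 0, runs 0→9
E: waits 9, runs 9→14
B: waits 14, runs 14→29
C: waits 29, runs 29→32
D: waits 32, runs 32→45
Sum = 0+9+14+29+32 = 84.

84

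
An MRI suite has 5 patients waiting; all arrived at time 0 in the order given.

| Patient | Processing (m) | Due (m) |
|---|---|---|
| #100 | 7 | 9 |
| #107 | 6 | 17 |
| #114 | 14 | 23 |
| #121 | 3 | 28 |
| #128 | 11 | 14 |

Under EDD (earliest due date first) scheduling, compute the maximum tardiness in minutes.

15

EDD (increasing due date): #100 #128 #107 #114 #121.
#100: 0→7, due 9, tardiness 0
#128: 7→18, due 14, tardiness 4
#107: 18→24, due 17, tardiness 7
#114: 24→38, due 23, tardiness 15
#121: 38→41, due 28, tardiness 13
Maximum = 15.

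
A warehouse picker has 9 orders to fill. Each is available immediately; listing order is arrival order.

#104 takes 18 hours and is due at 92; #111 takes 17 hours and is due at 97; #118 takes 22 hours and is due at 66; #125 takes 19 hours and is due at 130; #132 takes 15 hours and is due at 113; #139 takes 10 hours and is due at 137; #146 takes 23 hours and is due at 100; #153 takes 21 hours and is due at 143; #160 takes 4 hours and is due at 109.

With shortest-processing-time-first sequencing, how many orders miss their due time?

2

SPT (increasing processing time): #160 #139 #132 #111 #104 #125 #153 #118 #146.
#160: 0→4, due 109, tardiness 0
#139: 4→14, due 137, tardiness 0
#132: 14→29, due 113, tardiness 0
#111: 29→46, due 97, tardiness 0
#104: 46→64, due 92, tardiness 0
#125: 64→83, due 130, tardiness 0
#153: 83→104, due 143, tardiness 0
#118: 104→126, due 66, tardiness 60
#146: 126→149, due 100, tardiness 49
Late orders: 2.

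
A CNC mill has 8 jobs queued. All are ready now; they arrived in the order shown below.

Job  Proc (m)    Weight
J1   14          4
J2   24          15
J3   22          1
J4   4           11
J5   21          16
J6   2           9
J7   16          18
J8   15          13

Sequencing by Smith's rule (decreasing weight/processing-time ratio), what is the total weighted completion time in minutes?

3621

WSPT (decreasing weight/processing-time ratio): J6 J4 J7 J8 J5 J2 J1 J3.
J6: finishes 2, weight 9, w·C = 18
J4: finishes 6, weight 11, w·C = 66
J7: finishes 22, weight 18, w·C = 396
J8: finishes 37, weight 13, w·C = 481
J5: finishes 58, weight 16, w·C = 928
J2: finishes 82, weight 15, w·C = 1230
J1: finishes 96, weight 4, w·C = 384
J3: finishes 118, weight 1, w·C = 118
Sum = 18+66+396+481+928+1230+384+118 = 3621.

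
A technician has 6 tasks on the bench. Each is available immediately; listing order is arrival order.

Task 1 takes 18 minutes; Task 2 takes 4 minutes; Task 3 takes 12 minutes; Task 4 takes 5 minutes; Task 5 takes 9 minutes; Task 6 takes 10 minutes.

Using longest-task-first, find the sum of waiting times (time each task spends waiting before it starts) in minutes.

191

LPT (decreasing processing time): Task 1 Task 3 Task 6 Task 5 Task 4 Task 2.
Task 1: waits 0, runs 0→18
Task 3: waits 18, runs 18→30
Task 6: waits 30, runs 30→40
Task 5: waits 40, runs 40→49
Task 4: waits 49, runs 49→54
Task 2: waits 54, runs 54→58
Sum = 0+18+30+40+49+54 = 191.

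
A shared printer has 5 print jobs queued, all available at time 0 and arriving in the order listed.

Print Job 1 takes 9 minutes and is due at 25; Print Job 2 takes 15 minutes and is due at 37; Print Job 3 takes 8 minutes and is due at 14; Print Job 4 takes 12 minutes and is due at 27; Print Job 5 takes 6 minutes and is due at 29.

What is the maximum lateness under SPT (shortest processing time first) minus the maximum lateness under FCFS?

SPT (increasing processing time): Print Job 5 Print Job 3 Print Job 1 Print Job 4 Print Job 2.
Print Job 5: 0→6, due 29, lateness -23
Print Job 3: 6→14, due 14, lateness 0
Print Job 1: 14→23, due 25, lateness -2
Print Job 4: 23→35, due 27, lateness 8
Print Job 2: 35→50, due 37, lateness 13
Maximum = 13.
FIFO (arrival order): Print Job 1 Print Job 2 Print Job 3 Print Job 4 Print Job 5.
Print Job 1: 0→9, due 25, lateness -16
Print Job 2: 9→24, due 37, lateness -13
Print Job 3: 24→32, due 14, lateness 18
Print Job 4: 32→44, due 27, lateness 17
Print Job 5: 44→50, due 29, lateness 21
Maximum = 21.
Difference = 13 − 21 = -8.

-8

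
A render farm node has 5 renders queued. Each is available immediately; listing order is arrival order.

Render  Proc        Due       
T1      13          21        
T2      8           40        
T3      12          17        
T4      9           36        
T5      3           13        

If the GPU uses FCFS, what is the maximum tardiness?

32

FIFO (arrival order): T1 T2 T3 T4 T5.
T1: 0→13, due 21, tardiness 0
T2: 13→21, due 40, tardiness 0
T3: 21→33, due 17, tardiness 16
T4: 33→42, due 36, tardiness 6
T5: 42→45, due 13, tardiness 32
Maximum = 32.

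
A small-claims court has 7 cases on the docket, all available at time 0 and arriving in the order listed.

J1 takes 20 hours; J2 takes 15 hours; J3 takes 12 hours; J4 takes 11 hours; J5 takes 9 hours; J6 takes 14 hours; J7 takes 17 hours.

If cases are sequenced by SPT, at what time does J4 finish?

20

SPT (increasing processing time): J5 J4 J3 J6 J2 J7 J1.
J5: 0→9
J4: 9→20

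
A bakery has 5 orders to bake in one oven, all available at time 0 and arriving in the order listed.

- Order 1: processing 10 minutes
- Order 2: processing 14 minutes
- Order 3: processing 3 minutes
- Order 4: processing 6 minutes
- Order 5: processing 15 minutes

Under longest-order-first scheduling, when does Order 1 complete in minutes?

LPT (decreasing processing time): Order 5 Order 2 Order 1 Order 4 Order 3.
Order 5: 0→15
Order 2: 15→29
Order 1: 29→39

39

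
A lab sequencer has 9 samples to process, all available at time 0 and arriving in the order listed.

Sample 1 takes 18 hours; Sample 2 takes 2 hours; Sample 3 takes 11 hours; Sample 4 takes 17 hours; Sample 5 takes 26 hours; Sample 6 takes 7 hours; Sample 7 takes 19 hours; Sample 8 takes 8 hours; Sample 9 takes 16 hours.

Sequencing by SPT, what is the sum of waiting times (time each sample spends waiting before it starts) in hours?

SPT (increasing processing time): Sample 2 Sample 6 Sample 8 Sample 3 Sample 9 Sample 4 Sample 1 Sample 7 Sample 5.
Sample 2: waits 0, runs 0→2
Sample 6: waits 2, runs 2→9
Sample 8: waits 9, runs 9→17
Sample 3: waits 17, runs 17→28
Sample 9: waits 28, runs 28→44
Sample 4: waits 44, runs 44→61
Sample 1: waits 61, runs 61→79
Sample 7: waits 79, runs 79→98
Sample 5: waits 98, runs 98→124
Sum = 0+2+9+17+28+44+61+79+98 = 338.

338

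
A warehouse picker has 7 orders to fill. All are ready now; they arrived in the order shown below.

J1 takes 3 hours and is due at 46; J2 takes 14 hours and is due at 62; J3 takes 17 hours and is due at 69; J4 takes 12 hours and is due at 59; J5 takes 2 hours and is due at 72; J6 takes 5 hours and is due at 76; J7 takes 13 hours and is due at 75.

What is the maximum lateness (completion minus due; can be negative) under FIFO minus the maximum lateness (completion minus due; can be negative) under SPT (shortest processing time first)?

-6

FIFO (arrival order): J1 J2 J3 J4 J5 J6 J7.
J1: 0→3, due 46, lateness -43
J2: 3→17, due 62, lateness -45
J3: 17→34, due 69, lateness -35
J4: 34→46, due 59, lateness -13
J5: 46→48, due 72, lateness -24
J6: 48→53, due 76, lateness -23
J7: 53→66, due 75, lateness -9
Maximum = -9.
SPT (increasing processing time): J5 J1 J6 J4 J7 J2 J3.
J5: 0→2, due 72, lateness -70
J1: 2→5, due 46, lateness -41
J6: 5→10, due 76, lateness -66
J4: 10→22, due 59, lateness -37
J7: 22→35, due 75, lateness -40
J2: 35→49, due 62, lateness -13
J3: 49→66, due 69, lateness -3
Maximum = -3.
Difference = -9 − -3 = -6.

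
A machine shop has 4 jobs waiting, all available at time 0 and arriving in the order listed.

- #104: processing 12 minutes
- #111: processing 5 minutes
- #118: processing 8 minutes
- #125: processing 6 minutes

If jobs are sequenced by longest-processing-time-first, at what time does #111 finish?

LPT (decreasing processing time): #104 #118 #125 #111.
#104: 0→12
#118: 12→20
#125: 20→26
#111: 26→31

31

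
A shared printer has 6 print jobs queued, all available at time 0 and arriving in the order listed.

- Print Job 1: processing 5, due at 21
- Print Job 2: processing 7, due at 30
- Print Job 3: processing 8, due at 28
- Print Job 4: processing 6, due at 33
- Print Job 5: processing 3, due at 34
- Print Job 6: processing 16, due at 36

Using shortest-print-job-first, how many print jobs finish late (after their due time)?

2

SPT (increasing processing time): Print Job 5 Print Job 1 Print Job 4 Print Job 2 Print Job 3 Print Job 6.
Print Job 5: 0→3, due 34, tardiness 0
Print Job 1: 3→8, due 21, tardiness 0
Print Job 4: 8→14, due 33, tardiness 0
Print Job 2: 14→21, due 30, tardiness 0
Print Job 3: 21→29, due 28, tardiness 1
Print Job 6: 29→45, due 36, tardiness 9
Late print jobs: 2.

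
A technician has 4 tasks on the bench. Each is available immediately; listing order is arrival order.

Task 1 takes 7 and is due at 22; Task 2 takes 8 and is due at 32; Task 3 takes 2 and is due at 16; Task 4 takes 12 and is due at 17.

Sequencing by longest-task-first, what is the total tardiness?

18

LPT (decreasing processing time): Task 4 Task 2 Task 1 Task 3.
Task 4: 0→12, due 17, tardiness 0
Task 2: 12→20, due 32, tardiness 0
Task 1: 20→27, due 22, tardiness 5
Task 3: 27→29, due 16, tardiness 13
Sum = 0+0+5+13 = 18.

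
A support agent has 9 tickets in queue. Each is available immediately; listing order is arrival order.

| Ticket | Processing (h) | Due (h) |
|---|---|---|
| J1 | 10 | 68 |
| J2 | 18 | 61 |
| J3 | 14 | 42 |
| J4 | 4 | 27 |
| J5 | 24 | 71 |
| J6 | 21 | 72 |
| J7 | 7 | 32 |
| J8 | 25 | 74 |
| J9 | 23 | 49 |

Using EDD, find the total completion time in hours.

EDD (increasing due date): J4 J7 J3 J9 J2 J1 J5 J6 J8.
J4: 0→4
J7: 4→11
J3: 11→25
J9: 25→48
J2: 48→66
J1: 66→76
J5: 76→100
J6: 100→121
J8: 121→146
Sum = 4+11+25+48+66+76+100+121+146 = 597.

597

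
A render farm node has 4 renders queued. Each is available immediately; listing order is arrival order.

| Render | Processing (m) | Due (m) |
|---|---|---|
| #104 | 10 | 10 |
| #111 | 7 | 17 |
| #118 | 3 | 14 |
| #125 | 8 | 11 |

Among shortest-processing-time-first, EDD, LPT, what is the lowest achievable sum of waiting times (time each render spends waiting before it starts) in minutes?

31

SPT (increasing processing time): #118 #111 #125 #104.
#118: waits 0, runs 0→3
#111: waits 3, runs 3→10
#125: waits 10, runs 10→18
#104: waits 18, runs 18→28
Sum = 0+3+10+18 = 31.
EDD (increasing due date): #104 #125 #118 #111.
#104: waits 0, runs 0→10
#125: waits 10, runs 10→18
#118: waits 18, runs 18→21
#111: waits 21, runs 21→28
Sum = 0+10+18+21 = 49.
LPT (decreasing processing time): #104 #125 #111 #118.
#104: waits 0, runs 0→10
#125: waits 10, runs 10→18
#111: waits 18, runs 18→25
#118: waits 25, runs 25→28
Sum = 0+10+18+25 = 53.
SPT 31, EDD 49, LPT 53 → minimum 31.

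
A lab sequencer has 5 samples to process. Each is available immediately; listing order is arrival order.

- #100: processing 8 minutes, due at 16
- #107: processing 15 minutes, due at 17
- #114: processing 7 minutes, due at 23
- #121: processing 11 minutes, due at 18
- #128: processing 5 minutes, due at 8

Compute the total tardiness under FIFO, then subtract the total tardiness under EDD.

19

FIFO (arrival order): #100 #107 #114 #121 #128.
#100: 0→8, due 16, tardiness 0
#107: 8→23, due 17, tardiness 6
#114: 23→30, due 23, tardiness 7
#121: 30→41, due 18, tardiness 23
#128: 41→46, due 8, tardiness 38
Sum = 0+6+7+23+38 = 74.
EDD (increasing due date): #128 #100 #107 #121 #114.
#128: 0→5, due 8, tardiness 0
#100: 5→13, due 16, tardiness 0
#107: 13→28, due 17, tardiness 11
#121: 28→39, due 18, tardiness 21
#114: 39→46, due 23, tardiness 23
Sum = 0+0+11+21+23 = 55.
Difference = 74 − 55 = 19.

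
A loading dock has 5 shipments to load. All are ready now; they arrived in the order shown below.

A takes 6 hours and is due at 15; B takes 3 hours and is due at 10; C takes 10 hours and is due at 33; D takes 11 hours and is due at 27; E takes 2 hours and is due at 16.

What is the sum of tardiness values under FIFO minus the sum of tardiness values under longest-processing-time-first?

FIFO (arrival order): A B C D E.
A: 0→6, due 15, tardiness 0
B: 6→9, due 10, tardiness 0
C: 9→19, due 33, tardiness 0
D: 19→30, due 27, tardiness 3
E: 30→32, due 16, tardiness 16
Sum = 0+0+0+3+16 = 19.
LPT (decreasing processing time): D C A B E.
D: 0→11, due 27, tardiness 0
C: 11→21, due 33, tardiness 0
A: 21→27, due 15, tardiness 12
B: 27→30, due 10, tardiness 20
E: 30→32, due 16, tardiness 16
Sum = 0+0+12+20+16 = 48.
Difference = 19 − 48 = -29.

-29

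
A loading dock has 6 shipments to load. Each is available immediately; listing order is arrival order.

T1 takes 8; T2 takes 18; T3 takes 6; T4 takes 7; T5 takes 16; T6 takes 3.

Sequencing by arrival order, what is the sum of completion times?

218

FIFO (arrival order): T1 T2 T3 T4 T5 T6.
T1: 0→8
T2: 8→26
T3: 26→32
T4: 32→39
T5: 39→55
T6: 55→58
Sum = 8+26+32+39+55+58 = 218.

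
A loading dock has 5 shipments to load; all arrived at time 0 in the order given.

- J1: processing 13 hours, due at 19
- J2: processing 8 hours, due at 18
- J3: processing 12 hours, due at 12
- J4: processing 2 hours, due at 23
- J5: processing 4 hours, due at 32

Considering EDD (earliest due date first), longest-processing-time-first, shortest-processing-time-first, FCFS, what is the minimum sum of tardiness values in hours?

34

EDD (increasing due date): J3 J2 J1 J4 J5.
J3: 0→12, due 12, tardiness 0
J2: 12→20, due 18, tardiness 2
J1: 20→33, due 19, tardiness 14
J4: 33→35, due 23, tardiness 12
J5: 35→39, due 32, tardiness 7
Sum = 0+2+14+12+7 = 35.
LPT (decreasing processing time): J1 J3 J2 J5 J4.
J1: 0→13, due 19, tardiness 0
J3: 13→25, due 12, tardiness 13
J2: 25→33, due 18, tardiness 15
J5: 33→37, due 32, tardiness 5
J4: 37→39, due 23, tardiness 16
Sum = 0+13+15+5+16 = 49.
SPT (increasing processing time): J4 J5 J2 J3 J1.
J4: 0→2, due 23, tardiness 0
J5: 2→6, due 32, tardiness 0
J2: 6→14, due 18, tardiness 0
J3: 14→26, due 12, tardiness 14
J1: 26→39, due 19, tardiness 20
Sum = 0+0+0+14+20 = 34.
FIFO (arrival order): J1 J2 J3 J4 J5.
J1: 0→13, due 19, tardiness 0
J2: 13→21, due 18, tardiness 3
J3: 21→33, due 12, tardiness 21
J4: 33→35, due 23, tardiness 12
J5: 35→39, due 32, tardiness 7
Sum = 0+3+21+12+7 = 43.
EDD 35, LPT 49, SPT 34, FIFO 43 → minimum 34.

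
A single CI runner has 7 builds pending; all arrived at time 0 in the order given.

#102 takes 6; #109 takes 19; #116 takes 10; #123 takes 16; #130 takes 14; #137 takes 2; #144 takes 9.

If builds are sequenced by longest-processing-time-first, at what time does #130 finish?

49

LPT (decreasing processing time): #109 #123 #130 #116 #144 #102 #137.
#109: 0→19
#123: 19→35
#130: 35→49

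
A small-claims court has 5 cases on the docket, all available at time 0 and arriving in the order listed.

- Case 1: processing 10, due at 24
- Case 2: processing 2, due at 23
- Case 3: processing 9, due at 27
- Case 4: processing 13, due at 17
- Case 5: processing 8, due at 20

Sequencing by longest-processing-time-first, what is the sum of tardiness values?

LPT (decreasing processing time): Case 4 Case 1 Case 3 Case 5 Case 2.
Case 4: 0→13, due 17, tardiness 0
Case 1: 13→23, due 24, tardiness 0
Case 3: 23→32, due 27, tardiness 5
Case 5: 32→40, due 20, tardiness 20
Case 2: 40→42, due 23, tardiness 19
Sum = 0+0+5+20+19 = 44.

44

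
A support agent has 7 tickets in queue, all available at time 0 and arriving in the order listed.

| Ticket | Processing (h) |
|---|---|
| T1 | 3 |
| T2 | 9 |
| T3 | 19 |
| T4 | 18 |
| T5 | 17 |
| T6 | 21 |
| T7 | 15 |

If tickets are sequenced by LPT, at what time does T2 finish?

99

LPT (decreasing processing time): T6 T3 T4 T5 T7 T2 T1.
T6: 0→21
T3: 21→40
T4: 40→58
T5: 58→75
T7: 75→90
T2: 90→99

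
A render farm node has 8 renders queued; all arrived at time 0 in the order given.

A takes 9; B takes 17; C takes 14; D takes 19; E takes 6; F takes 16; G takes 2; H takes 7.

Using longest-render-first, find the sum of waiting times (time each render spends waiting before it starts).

LPT (decreasing processing time): D B F C A H E G.
D: waits 0, runs 0→19
B: waits 19, runs 19→36
F: waits 36, runs 36→52
C: waits 52, runs 52→66
A: waits 66, runs 66→75
H: waits 75, runs 75→82
E: waits 82, runs 82→88
G: waits 88, runs 88→90
Sum = 0+19+36+52+66+75+82+88 = 418.

418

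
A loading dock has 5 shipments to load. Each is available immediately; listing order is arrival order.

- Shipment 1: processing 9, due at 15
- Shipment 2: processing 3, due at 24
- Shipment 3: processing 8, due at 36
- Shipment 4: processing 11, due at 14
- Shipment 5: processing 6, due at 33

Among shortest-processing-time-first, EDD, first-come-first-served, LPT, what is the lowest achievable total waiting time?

SPT (increasing processing time): Shipment 2 Shipment 5 Shipment 3 Shipment 1 Shipment 4.
Shipment 2: waits 0, runs 0→3
Shipment 5: waits 3, runs 3→9
Shipment 3: waits 9, runs 9→17
Shipment 1: waits 17, runs 17→26
Shipment 4: waits 26, runs 26→37
Sum = 0+3+9+17+26 = 55.
EDD (increasing due date): Shipment 4 Shipment 1 Shipment 2 Shipment 5 Shipment 3.
Shipment 4: waits 0, runs 0→11
Shipment 1: waits 11, runs 11→20
Shipment 2: waits 20, runs 20→23
Shipment 5: waits 23, runs 23→29
Shipment 3: waits 29, runs 29→37
Sum = 0+11+20+23+29 = 83.
FIFO (arrival order): Shipment 1 Shipment 2 Shipment 3 Shipment 4 Shipment 5.
Shipment 1: waits 0, runs 0→9
Shipment 2: waits 9, runs 9→12
Shipment 3: waits 12, runs 12→20
Shipment 4: waits 20, runs 20→31
Shipment 5: waits 31, runs 31→37
Sum = 0+9+12+20+31 = 72.
LPT (decreasing processing time): Shipment 4 Shipment 1 Shipment 3 Shipment 5 Shipment 2.
Shipment 4: waits 0, runs 0→11
Shipment 1: waits 11, runs 11→20
Shipment 3: waits 20, runs 20→28
Shipment 5: waits 28, runs 28→34
Shipment 2: waits 34, runs 34→37
Sum = 0+11+20+28+34 = 93.
SPT 55, EDD 83, FIFO 72, LPT 93 → minimum 55.

55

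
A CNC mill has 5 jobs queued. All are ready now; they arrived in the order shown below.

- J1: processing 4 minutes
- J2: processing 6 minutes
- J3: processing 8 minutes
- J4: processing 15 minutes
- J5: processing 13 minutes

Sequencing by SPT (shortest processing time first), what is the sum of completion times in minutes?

SPT (increasing processing time): J1 J2 J3 J5 J4.
J1: 0→4
J2: 4→10
J3: 10→18
J5: 18→31
J4: 31→46
Sum = 4+10+18+31+46 = 109.

109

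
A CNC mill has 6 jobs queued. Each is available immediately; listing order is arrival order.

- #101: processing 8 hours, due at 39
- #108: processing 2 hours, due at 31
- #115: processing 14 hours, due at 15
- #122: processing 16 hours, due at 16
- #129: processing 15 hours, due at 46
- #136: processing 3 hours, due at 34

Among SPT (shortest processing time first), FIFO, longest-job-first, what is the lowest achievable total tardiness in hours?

54

SPT (increasing processing time): #108 #136 #101 #115 #129 #122.
#108: 0→2, due 31, tardiness 0
#136: 2→5, due 34, tardiness 0
#101: 5→13, due 39, tardiness 0
#115: 13→27, due 15, tardiness 12
#129: 27→42, due 46, tardiness 0
#122: 42→58, due 16, tardiness 42
Sum = 0+0+0+12+0+42 = 54.
FIFO (arrival order): #101 #108 #115 #122 #129 #136.
#101: 0→8, due 39, tardiness 0
#108: 8→10, due 31, tardiness 0
#115: 10→24, due 15, tardiness 9
#122: 24→40, due 16, tardiness 24
#129: 40→55, due 46, tardiness 9
#136: 55→58, due 34, tardiness 24
Sum = 0+0+9+24+9+24 = 66.
LPT (decreasing processing time): #122 #129 #115 #101 #136 #108.
#122: 0→16, due 16, tardiness 0
#129: 16→31, due 46, tardiness 0
#115: 31→45, due 15, tardiness 30
#101: 45→53, due 39, tardiness 14
#136: 53→56, due 34, tardiness 22
#108: 56→58, due 31, tardiness 27
Sum = 0+0+30+14+22+27 = 93.
SPT 54, FIFO 66, LPT 93 → minimum 54.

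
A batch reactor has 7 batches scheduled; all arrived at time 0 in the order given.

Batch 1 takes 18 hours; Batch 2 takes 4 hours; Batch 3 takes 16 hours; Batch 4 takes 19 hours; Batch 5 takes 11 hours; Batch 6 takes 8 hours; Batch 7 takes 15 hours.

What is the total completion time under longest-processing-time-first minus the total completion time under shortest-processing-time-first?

LPT (decreasing processing time): Batch 4 Batch 1 Batch 3 Batch 7 Batch 5 Batch 6 Batch 2.
Batch 4: 0→19
Batch 1: 19→37
Batch 3: 37→53
Batch 7: 53→68
Batch 5: 68→79
Batch 6: 79→87
Batch 2: 87→91
Sum = 19+37+53+68+79+87+91 = 434.
SPT (increasing processing time): Batch 2 Batch 6 Batch 5 Batch 7 Batch 3 Batch 1 Batch 4.
Batch 2: 0→4
Batch 6: 4→12
Batch 5: 12→23
Batch 7: 23→38
Batch 3: 38→54
Batch 1: 54→72
Batch 4: 72→91
Sum = 4+12+23+38+54+72+91 = 294.
Difference = 434 − 294 = 140.

140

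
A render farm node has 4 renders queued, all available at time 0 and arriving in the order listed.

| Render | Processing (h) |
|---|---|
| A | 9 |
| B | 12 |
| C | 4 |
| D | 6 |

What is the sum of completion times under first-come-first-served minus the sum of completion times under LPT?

-5

FIFO (arrival order): A B C D.
A: 0→9
B: 9→21
C: 21→25
D: 25→31
Sum = 9+21+25+31 = 86.
LPT (decreasing processing time): B A D C.
B: 0→12
A: 12→21
D: 21→27
C: 27→31
Sum = 12+21+27+31 = 91.
Difference = 86 − 91 = -5.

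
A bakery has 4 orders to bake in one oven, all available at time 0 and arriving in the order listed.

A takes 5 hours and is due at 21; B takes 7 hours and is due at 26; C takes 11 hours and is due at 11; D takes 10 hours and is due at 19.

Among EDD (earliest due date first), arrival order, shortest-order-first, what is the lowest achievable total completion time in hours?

72

EDD (increasing due date): C D A B.
C: 0→11
D: 11→21
A: 21→26
B: 26→33
Sum = 11+21+26+33 = 91.
FIFO (arrival order): A B C D.
A: 0→5
B: 5→12
C: 12→23
D: 23→33
Sum = 5+12+23+33 = 73.
SPT (increasing processing time): A B D C.
A: 0→5
B: 5→12
D: 12→22
C: 22→33
Sum = 5+12+22+33 = 72.
EDD 91, FIFO 73, SPT 72 → minimum 72.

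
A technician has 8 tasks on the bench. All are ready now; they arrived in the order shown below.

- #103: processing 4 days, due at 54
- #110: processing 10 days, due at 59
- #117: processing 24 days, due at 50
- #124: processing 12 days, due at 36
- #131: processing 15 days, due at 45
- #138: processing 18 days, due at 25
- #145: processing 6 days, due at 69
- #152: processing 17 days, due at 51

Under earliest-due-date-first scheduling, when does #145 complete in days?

EDD (increasing due date): #138 #124 #131 #117 #152 #103 #110 #145.
#138: 0→18
#124: 18→30
#131: 30→45
#117: 45→69
#152: 69→86
#103: 86→90
#110: 90→100
#145: 100→106

106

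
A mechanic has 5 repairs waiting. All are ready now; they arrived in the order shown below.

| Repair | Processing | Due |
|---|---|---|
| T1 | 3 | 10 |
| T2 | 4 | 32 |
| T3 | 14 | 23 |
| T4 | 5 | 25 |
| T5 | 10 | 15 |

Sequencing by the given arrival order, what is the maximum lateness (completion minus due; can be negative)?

21

FIFO (arrival order): T1 T2 T3 T4 T5.
T1: 0→3, due 10, lateness -7
T2: 3→7, due 32, lateness -25
T3: 7→21, due 23, lateness -2
T4: 21→26, due 25, lateness 1
T5: 26→36, due 15, lateness 21
Maximum = 21.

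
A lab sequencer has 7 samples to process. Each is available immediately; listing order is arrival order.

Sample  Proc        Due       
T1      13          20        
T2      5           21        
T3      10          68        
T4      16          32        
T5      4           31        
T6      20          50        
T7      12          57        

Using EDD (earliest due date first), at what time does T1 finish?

13

EDD (increasing due date): T1 T2 T5 T4 T6 T7 T3.
T1: 0→13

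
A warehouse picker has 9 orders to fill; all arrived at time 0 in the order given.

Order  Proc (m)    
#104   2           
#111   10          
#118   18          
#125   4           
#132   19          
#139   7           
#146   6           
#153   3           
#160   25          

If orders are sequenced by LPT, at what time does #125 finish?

LPT (decreasing processing time): #160 #132 #118 #111 #139 #146 #125 #153 #104.
#160: 0→25
#132: 25→44
#118: 44→62
#111: 62→72
#139: 72→79
#146: 79→85
#125: 85→89

89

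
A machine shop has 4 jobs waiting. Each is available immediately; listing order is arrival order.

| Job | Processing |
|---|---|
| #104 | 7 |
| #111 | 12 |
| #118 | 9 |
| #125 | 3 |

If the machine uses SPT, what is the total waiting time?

32

SPT (increasing processing time): #125 #104 #118 #111.
#125: waits 0, runs 0→3
#104: waits 3, runs 3→10
#118: waits 10, runs 10→19
#111: waits 19, runs 19→31
Sum = 0+3+10+19 = 32.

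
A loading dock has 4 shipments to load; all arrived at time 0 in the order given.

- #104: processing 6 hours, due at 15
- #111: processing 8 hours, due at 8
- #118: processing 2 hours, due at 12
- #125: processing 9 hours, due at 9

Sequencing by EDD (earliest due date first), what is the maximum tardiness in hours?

10

EDD (increasing due date): #111 #125 #118 #104.
#111: 0→8, due 8, tardiness 0
#125: 8→17, due 9, tardiness 8
#118: 17→19, due 12, tardiness 7
#104: 19→25, due 15, tardiness 10
Maximum = 10.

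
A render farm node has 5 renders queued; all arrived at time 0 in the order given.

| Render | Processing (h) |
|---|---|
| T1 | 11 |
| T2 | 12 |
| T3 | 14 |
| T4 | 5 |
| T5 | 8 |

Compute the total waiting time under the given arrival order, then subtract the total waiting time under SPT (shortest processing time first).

35

FIFO (arrival order): T1 T2 T3 T4 T5.
T1: waits 0, runs 0→11
T2: waits 11, runs 11→23
T3: waits 23, runs 23→37
T4: waits 37, runs 37→42
T5: waits 42, runs 42→50
Sum = 0+11+23+37+42 = 113.
SPT (increasing processing time): T4 T5 T1 T2 T3.
T4: waits 0, runs 0→5
T5: waits 5, runs 5→13
T1: waits 13, runs 13→24
T2: waits 24, runs 24→36
T3: waits 36, runs 36→50
Sum = 0+5+13+24+36 = 78.
Difference = 113 − 78 = 35.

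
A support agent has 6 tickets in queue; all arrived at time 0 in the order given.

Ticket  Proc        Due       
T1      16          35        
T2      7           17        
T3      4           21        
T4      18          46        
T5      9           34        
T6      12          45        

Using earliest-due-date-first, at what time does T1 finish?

36

EDD (increasing due date): T2 T3 T5 T1 T6 T4.
T2: 0→7
T3: 7→11
T5: 11→20
T1: 20→36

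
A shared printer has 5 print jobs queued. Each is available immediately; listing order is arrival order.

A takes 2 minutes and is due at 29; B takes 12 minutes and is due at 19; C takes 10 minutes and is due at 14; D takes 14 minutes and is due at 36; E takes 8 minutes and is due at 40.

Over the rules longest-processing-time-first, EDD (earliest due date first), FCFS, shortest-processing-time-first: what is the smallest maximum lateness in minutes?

6

LPT (decreasing processing time): D B C E A.
D: 0→14, due 36, lateness -22
B: 14→26, due 19, lateness 7
C: 26→36, due 14, lateness 22
E: 36→44, due 40, lateness 4
A: 44→46, due 29, lateness 17
Maximum = 22.
EDD (increasing due date): C B A D E.
C: 0→10, due 14, lateness -4
B: 10→22, due 19, lateness 3
A: 22→24, due 29, lateness -5
D: 24→38, due 36, lateness 2
E: 38→46, due 40, lateness 6
Maximum = 6.
FIFO (arrival order): A B C D E.
A: 0→2, due 29, lateness -27
B: 2→14, due 19, lateness -5
C: 14→24, due 14, lateness 10
D: 24→38, due 36, lateness 2
E: 38→46, due 40, lateness 6
Maximum = 10.
SPT (increasing processing time): A E C B D.
A: 0→2, due 29, lateness -27
E: 2→10, due 40, lateness -30
C: 10→20, due 14, lateness 6
B: 20→32, due 19, lateness 13
D: 32→46, due 36, lateness 10
Maximum = 13.
LPT 22, EDD 6, FIFO 10, SPT 13 → minimum 6.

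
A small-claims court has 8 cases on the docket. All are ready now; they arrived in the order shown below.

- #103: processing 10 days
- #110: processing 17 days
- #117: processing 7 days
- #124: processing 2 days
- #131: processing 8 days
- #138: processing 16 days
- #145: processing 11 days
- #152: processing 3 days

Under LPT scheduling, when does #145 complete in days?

LPT (decreasing processing time): #110 #138 #145 #103 #131 #117 #152 #124.
#110: 0→17
#138: 17→33
#145: 33→44

44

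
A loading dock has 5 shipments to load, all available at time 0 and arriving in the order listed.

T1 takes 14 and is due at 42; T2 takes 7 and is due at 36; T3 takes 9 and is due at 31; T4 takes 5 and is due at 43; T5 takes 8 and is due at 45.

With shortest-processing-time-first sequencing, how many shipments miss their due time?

SPT (increasing processing time): T4 T2 T5 T3 T1.
T4: 0→5, due 43, tardiness 0
T2: 5→12, due 36, tardiness 0
T5: 12→20, due 45, tardiness 0
T3: 20→29, due 31, tardiness 0
T1: 29→43, due 42, tardiness 1
Late shipments: 1.

1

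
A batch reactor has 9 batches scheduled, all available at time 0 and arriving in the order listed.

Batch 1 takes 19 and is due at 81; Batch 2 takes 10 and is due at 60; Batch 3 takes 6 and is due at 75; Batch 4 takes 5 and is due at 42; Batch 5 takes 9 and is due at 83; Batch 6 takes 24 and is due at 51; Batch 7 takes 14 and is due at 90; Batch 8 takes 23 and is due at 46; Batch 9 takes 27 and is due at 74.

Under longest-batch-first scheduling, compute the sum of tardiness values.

LPT (decreasing processing time): Batch 9 Batch 6 Batch 8 Batch 1 Batch 7 Batch 2 Batch 5 Batch 3 Batch 4.
Batch 9: 0→27, due 74, tardiness 0
Batch 6: 27→51, due 51, tardiness 0
Batch 8: 51→74, due 46, tardiness 28
Batch 1: 74→93, due 81, tardiness 12
Batch 7: 93→107, due 90, tardiness 17
Batch 2: 107→117, due 60, tardiness 57
Batch 5: 117→126, due 83, tardiness 43
Batch 3: 126→132, due 75, tardiness 57
Batch 4: 132→137, due 42, tardiness 95
Sum = 0+0+28+12+17+57+43+57+95 = 309.

309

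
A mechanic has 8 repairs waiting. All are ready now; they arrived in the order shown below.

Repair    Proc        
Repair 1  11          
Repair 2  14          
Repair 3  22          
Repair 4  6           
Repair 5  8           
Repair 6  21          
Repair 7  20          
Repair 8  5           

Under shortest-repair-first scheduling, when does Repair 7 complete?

64

SPT (increasing processing time): Repair 8 Repair 4 Repair 5 Repair 1 Repair 2 Repair 7 Repair 6 Repair 3.
Repair 8: 0→5
Repair 4: 5→11
Repair 5: 11→19
Repair 1: 19→30
Repair 2: 30→44
Repair 7: 44→64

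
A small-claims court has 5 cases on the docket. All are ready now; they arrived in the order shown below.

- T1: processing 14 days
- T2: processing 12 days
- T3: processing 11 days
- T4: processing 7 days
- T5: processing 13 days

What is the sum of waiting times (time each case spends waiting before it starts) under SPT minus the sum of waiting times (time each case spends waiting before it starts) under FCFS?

SPT (increasing processing time): T4 T3 T2 T5 T1.
T4: waits 0, runs 0→7
T3: waits 7, runs 7→18
T2: waits 18, runs 18→30
T5: waits 30, runs 30→43
T1: waits 43, runs 43→57
Sum = 0+7+18+30+43 = 98.
FIFO (arrival order): T1 T2 T3 T4 T5.
T1: waits 0, runs 0→14
T2: waits 14, runs 14→26
T3: waits 26, runs 26→37
T4: waits 37, runs 37→44
T5: waits 44, runs 44→57
Sum = 0+14+26+37+44 = 121.
Difference = 98 − 121 = -23.

-23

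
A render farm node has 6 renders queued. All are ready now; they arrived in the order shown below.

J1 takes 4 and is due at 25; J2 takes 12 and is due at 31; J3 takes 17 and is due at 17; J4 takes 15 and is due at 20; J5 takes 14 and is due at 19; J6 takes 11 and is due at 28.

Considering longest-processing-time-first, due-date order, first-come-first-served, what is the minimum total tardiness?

LPT (decreasing processing time): J3 J4 J5 J2 J6 J1.
J3: 0→17, due 17, tardiness 0
J4: 17→32, due 20, tardiness 12
J5: 32→46, due 19, tardiness 27
J2: 46→58, due 31, tardiness 27
J6: 58→69, due 28, tardiness 41
J1: 69→73, due 25, tardiness 48
Sum = 0+12+27+27+41+48 = 155.
EDD (increasing due date): J3 J5 J4 J1 J6 J2.
J3: 0→17, due 17, tardiness 0
J5: 17→31, due 19, tardiness 12
J4: 31→46, due 20, tardiness 26
J1: 46→50, due 25, tardiness 25
J6: 50→61, due 28, tardiness 33
J2: 61→73, due 31, tardiness 42
Sum = 0+12+26+25+33+42 = 138.
FIFO (arrival order): J1 J2 J3 J4 J5 J6.
J1: 0→4, due 25, tardiness 0
J2: 4→16, due 31, tardiness 0
J3: 16→33, due 17, tardiness 16
J4: 33→48, due 20, tardiness 28
J5: 48→62, due 19, tardiness 43
J6: 62→73, due 28, tardiness 45
Sum = 0+0+16+28+43+45 = 132.
LPT 155, EDD 138, FIFO 132 → minimum 132.

132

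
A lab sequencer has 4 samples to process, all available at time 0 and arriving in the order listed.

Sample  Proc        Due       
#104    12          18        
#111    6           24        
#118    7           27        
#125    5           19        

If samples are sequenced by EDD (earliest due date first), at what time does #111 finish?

23

EDD (increasing due date): #104 #125 #111 #118.
#104: 0→12
#125: 12→17
#111: 17→23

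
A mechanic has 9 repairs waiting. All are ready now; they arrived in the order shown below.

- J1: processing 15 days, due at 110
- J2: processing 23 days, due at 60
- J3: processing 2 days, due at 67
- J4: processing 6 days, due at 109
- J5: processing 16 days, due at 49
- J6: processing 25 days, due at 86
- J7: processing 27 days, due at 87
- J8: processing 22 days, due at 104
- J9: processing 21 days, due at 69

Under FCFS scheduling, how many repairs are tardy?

5

FIFO (arrival order): J1 J2 J3 J4 J5 J6 J7 J8 J9.
J1: 0→15, due 110, tardiness 0
J2: 15→38, due 60, tardiness 0
J3: 38→40, due 67, tardiness 0
J4: 40→46, due 109, tardiness 0
J5: 46→62, due 49, tardiness 13
J6: 62→87, due 86, tardiness 1
J7: 87→114, due 87, tardiness 27
J8: 114→136, due 104, tardiness 32
J9: 136→157, due 69, tardiness 88
Late repairs: 5.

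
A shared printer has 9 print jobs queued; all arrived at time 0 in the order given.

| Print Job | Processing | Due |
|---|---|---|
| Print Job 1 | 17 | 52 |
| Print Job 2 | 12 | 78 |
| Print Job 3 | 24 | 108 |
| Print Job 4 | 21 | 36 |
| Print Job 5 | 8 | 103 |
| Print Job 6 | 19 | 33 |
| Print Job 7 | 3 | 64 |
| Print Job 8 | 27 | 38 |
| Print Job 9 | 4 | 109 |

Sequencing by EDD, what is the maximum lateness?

32

EDD (increasing due date): Print Job 6 Print Job 4 Print Job 8 Print Job 1 Print Job 7 Print Job 2 Print Job 5 Print Job 3 Print Job 9.
Print Job 6: 0→19, due 33, lateness -14
Print Job 4: 19→40, due 36, lateness 4
Print Job 8: 40→67, due 38, lateness 29
Print Job 1: 67→84, due 52, lateness 32
Print Job 7: 84→87, due 64, lateness 23
Print Job 2: 87→99, due 78, lateness 21
Print Job 5: 99→107, due 103, lateness 4
Print Job 3: 107→131, due 108, lateness 23
Print Job 9: 131→135, due 109, lateness 26
Maximum = 32.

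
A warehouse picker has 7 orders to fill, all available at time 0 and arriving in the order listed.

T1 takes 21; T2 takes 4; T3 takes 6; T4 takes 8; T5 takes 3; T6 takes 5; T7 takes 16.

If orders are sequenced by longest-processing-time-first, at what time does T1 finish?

LPT (decreasing processing time): T1 T7 T4 T3 T6 T2 T5.
T1: 0→21

21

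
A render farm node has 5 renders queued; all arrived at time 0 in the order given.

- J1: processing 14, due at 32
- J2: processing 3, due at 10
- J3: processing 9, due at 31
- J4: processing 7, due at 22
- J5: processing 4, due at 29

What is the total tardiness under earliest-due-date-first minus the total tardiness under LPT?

-35

EDD (increasing due date): J2 J4 J5 J3 J1.
J2: 0→3, due 10, tardiness 0
J4: 3→10, due 22, tardiness 0
J5: 10→14, due 29, tardiness 0
J3: 14→23, due 31, tardiness 0
J1: 23→37, due 32, tardiness 5
Sum = 0+0+0+0+5 = 5.
LPT (decreasing processing time): J1 J3 J4 J5 J2.
J1: 0→14, due 32, tardiness 0
J3: 14→23, due 31, tardiness 0
J4: 23→30, due 22, tardiness 8
J5: 30→34, due 29, tardiness 5
J2: 34→37, due 10, tardiness 27
Sum = 0+0+8+5+27 = 40.
Difference = 5 − 40 = -35.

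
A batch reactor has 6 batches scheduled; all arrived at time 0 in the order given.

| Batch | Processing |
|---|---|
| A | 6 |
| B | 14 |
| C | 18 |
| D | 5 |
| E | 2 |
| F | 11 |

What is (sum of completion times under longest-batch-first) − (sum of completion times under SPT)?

LPT (decreasing processing time): C B F A D E.
C: 0→18
B: 18→32
F: 32→43
A: 43→49
D: 49→54
E: 54→56
Sum = 18+32+43+49+54+56 = 252.
SPT (increasing processing time): E D A F B C.
E: 0→2
D: 2→7
A: 7→13
F: 13→24
B: 24→38
C: 38→56
Sum = 2+7+13+24+38+56 = 140.
Difference = 252 − 140 = 112.

112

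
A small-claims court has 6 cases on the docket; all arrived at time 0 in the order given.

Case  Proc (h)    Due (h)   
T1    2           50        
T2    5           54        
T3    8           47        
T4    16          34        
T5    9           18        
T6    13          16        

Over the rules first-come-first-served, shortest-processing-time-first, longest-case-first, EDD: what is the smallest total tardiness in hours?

FIFO (arrival order): T1 T2 T3 T4 T5 T6.
T1: 0→2, due 50, tardiness 0
T2: 2→7, due 54, tardiness 0
T3: 7→15, due 47, tardiness 0
T4: 15→31, due 34, tardiness 0
T5: 31→40, due 18, tardiness 22
T6: 40→53, due 16, tardiness 37
Sum = 0+0+0+0+22+37 = 59.
SPT (increasing processing time): T1 T2 T3 T5 T6 T4.
T1: 0→2, due 50, tardiness 0
T2: 2→7, due 54, tardiness 0
T3: 7→15, due 47, tardiness 0
T5: 15→24, due 18, tardiness 6
T6: 24→37, due 16, tardiness 21
T4: 37→53, due 34, tardiness 19
Sum = 0+0+0+6+21+19 = 46.
LPT (decreasing processing time): T4 T6 T5 T3 T2 T1.
T4: 0→16, due 34, tardiness 0
T6: 16→29, due 16, tardiness 13
T5: 29→38, due 18, tardiness 20
T3: 38→46, due 47, tardiness 0
T2: 46→51, due 54, tardiness 0
T1: 51→53, due 50, tardiness 3
Sum = 0+13+20+0+0+3 = 36.
EDD (increasing due date): T6 T5 T4 T3 T1 T2.
T6: 0→13, due 16, tardiness 0
T5: 13→22, due 18, tardiness 4
T4: 22→38, due 34, tardiness 4
T3: 38→46, due 47, tardiness 0
T1: 46→48, due 50, tardiness 0
T2: 48→53, due 54, tardiness 0
Sum = 0+4+4+0+0+0 = 8.
FIFO 59, SPT 46, LPT 36, EDD 8 → minimum 8.

8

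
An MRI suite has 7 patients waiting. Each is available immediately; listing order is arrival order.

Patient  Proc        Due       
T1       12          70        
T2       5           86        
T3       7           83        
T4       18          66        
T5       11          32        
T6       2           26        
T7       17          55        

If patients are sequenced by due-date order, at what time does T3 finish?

67

EDD (increasing due date): T6 T5 T7 T4 T1 T3 T2.
T6: 0→2
T5: 2→13
T7: 13→30
T4: 30→48
T1: 48→60
T3: 60→67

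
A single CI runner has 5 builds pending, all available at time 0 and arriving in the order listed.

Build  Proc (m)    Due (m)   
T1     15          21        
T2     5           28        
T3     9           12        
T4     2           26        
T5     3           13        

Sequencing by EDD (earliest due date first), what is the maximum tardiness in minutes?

6

EDD (increasing due date): T3 T5 T1 T4 T2.
T3: 0→9, due 12, tardiness 0
T5: 9→12, due 13, tardiness 0
T1: 12→27, due 21, tardiness 6
T4: 27→29, due 26, tardiness 3
T2: 29→34, due 28, tardiness 6
Maximum = 6.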